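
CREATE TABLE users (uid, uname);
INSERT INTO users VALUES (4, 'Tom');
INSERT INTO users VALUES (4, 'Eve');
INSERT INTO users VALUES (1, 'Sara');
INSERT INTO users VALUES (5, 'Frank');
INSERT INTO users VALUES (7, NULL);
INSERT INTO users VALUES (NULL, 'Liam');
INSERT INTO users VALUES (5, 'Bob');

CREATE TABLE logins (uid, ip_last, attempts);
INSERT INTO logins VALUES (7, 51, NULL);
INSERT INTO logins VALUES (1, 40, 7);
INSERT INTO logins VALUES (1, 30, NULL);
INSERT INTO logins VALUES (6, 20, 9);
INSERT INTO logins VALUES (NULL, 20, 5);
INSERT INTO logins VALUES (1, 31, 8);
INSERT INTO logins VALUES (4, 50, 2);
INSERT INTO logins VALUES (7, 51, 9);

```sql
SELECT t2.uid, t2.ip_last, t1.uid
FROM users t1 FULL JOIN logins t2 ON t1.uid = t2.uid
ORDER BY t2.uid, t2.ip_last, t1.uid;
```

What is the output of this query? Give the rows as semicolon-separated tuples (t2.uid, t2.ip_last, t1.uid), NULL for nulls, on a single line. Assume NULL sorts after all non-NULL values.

(1, 30, 1); (1, 31, 1); (1, 40, 1); (4, 50, 4); (4, 50, 4); (6, 20, NULL); (7, 51, 7); (7, 51, 7); (NULL, 20, NULL); (NULL, NULL, 5); (NULL, NULL, 5); (NULL, NULL, NULL)

FULL OUTER JOIN keeps every row from both sides; unmatched rows get NULL for the other side's columns.
Matching on t1.uid = t2.uid. A NULL in a compared column never satisfies the condition.
- uid=4: 1 matching t2 row(s), so 1 row(s) emitted.
- uid=4: 1 matching t2 row(s), so 1 row(s) emitted.
- uid=1: 3 matching t2 row(s), so 3 row(s) emitted.
- uid=5: no t2 row matches, row kept with t2 columns NULL.
- uid=7: 2 matching t2 row(s), so 2 row(s) emitted.
- uid=NULL: no t2 row matches, row kept with t2 columns NULL.
- uid=5: no t2 row matches, row kept with t2 columns NULL.
- 2 row(s) from t2 found no t1 partner → padded with NULL.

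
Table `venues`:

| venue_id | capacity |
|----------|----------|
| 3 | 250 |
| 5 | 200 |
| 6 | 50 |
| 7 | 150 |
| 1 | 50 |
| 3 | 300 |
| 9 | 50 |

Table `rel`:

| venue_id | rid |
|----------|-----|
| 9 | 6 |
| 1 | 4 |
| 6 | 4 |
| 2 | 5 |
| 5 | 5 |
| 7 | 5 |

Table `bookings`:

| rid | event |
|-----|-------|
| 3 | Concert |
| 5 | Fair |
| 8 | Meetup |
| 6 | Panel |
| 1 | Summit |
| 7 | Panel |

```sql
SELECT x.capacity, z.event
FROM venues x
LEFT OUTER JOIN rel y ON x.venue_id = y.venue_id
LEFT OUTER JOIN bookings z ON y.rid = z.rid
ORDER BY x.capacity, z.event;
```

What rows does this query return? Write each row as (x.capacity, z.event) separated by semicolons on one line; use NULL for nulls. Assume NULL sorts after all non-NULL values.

Step 1 — x LEFT JOIN y on venue_id → 7 row(s).
Then LEFT JOIN `bookings z` on rid: each of those 7 rows is kept; rows whose y.rid has no match in z get NULL for z's columns.

(50, Panel); (50, NULL); (50, NULL); (150, Fair); (200, Fair); (250, NULL); (300, NULL)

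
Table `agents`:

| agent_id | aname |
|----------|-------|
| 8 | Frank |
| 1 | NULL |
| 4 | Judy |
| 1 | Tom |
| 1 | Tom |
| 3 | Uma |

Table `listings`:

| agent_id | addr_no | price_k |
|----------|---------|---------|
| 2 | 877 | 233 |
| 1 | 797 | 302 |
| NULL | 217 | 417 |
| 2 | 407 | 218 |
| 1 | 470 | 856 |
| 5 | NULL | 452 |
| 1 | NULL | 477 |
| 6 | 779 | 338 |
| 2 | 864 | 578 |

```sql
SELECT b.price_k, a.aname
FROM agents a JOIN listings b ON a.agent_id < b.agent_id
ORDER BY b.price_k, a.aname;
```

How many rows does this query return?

19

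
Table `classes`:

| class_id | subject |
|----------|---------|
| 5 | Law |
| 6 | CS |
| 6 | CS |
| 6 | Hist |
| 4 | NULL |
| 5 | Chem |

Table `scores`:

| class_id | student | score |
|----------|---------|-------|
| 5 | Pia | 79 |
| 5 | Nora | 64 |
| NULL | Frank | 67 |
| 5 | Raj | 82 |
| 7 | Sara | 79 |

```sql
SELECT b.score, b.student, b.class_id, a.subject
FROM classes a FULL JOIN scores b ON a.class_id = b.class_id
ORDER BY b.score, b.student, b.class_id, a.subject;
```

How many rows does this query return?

FULL OUTER JOIN keeps every row from both sides; unmatched rows get NULL for the other side's columns.
Matching on a.class_id = b.class_id. A NULL in a compared column never satisfies the condition.
Matched pairs: 6; unmatched a rows kept: 4; unmatched b rows kept: 2.
Total: 6 matched + 6 padded = 12 rows.

12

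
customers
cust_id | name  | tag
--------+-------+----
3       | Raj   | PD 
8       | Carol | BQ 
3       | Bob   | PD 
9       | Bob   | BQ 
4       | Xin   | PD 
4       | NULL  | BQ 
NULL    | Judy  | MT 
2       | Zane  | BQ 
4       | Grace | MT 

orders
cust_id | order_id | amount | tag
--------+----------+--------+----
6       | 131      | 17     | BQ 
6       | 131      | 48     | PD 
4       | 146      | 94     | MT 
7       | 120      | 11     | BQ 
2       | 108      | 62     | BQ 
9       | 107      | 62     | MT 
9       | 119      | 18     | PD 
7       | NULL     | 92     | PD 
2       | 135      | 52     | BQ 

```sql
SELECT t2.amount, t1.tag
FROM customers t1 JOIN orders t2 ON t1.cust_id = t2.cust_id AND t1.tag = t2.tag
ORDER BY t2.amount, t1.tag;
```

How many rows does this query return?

INNER JOIN keeps only pairs where the ON condition holds.
Matching on t1.cust_id = t2.cust_id AND t1.tag = t2.tag. A NULL in a compared column never satisfies the condition.
Matched pairs: 3.
Total: 3 rows.

3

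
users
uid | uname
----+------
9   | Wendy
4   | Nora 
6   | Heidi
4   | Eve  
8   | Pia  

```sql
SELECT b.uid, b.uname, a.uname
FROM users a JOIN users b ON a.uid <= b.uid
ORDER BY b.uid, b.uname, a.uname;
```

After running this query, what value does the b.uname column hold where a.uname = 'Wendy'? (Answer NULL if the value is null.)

Wendy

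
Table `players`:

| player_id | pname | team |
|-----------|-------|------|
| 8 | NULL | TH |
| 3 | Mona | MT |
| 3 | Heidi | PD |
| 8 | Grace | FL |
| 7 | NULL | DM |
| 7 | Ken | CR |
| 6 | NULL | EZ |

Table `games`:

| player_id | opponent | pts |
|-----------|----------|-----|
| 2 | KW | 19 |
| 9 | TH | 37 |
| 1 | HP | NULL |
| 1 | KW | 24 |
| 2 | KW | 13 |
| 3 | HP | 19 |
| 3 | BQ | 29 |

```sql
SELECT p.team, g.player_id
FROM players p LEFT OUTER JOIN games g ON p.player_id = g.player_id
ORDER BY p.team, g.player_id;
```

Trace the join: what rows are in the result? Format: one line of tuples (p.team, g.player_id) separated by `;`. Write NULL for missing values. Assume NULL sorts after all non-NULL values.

(CR, NULL); (DM, NULL); (EZ, NULL); (FL, NULL); (MT, 3); (MT, 3); (PD, 3); (PD, 3); (TH, NULL)

LEFT JOIN keeps every row from `players`; unmatched rows get NULL for `games`'s columns.
Matching on p.player_id = g.player_id.
- player_id=8: no g row matches, row kept with g columns NULL.
- player_id=3: 2 matching g row(s), so 2 row(s) emitted.
- player_id=3: 2 matching g row(s), so 2 row(s) emitted.
- player_id=8: no g row matches, row kept with g columns NULL.
- player_id=7: no g row matches, row kept with g columns NULL.
- player_id=7: no g row matches, row kept with g columns NULL.
- player_id=6: no g row matches, row kept with g columns NULL.
After projecting and ordering:
p.team | g.player_id
CR | NULL
DM | NULL
EZ | NULL
FL | NULL
MT | 3
MT | 3
PD | 3
PD | 3
TH | NULL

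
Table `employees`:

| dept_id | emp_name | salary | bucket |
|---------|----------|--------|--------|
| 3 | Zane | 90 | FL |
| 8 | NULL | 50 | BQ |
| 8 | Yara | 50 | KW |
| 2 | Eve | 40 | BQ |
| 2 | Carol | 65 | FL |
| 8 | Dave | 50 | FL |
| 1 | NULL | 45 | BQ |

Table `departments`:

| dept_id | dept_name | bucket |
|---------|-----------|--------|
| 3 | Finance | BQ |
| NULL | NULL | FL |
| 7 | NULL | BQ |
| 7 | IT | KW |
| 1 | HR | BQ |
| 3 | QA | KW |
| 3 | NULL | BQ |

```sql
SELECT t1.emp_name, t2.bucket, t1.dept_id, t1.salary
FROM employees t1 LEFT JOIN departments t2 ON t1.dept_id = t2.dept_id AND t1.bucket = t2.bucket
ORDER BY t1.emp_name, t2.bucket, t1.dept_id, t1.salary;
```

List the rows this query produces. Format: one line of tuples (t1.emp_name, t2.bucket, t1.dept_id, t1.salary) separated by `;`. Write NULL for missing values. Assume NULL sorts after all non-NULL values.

LEFT JOIN keeps every row from `employees`; unmatched rows get NULL for `departments`'s columns.
Matching on t1.dept_id = t2.dept_id AND t1.bucket = t2.bucket. A NULL in a compared column never satisfies the condition.
- t1[0] dept_id=3, bucket=FL → no match; kept with NULLs on the t2 side.
- t1[1] dept_id=8, bucket=BQ → no match; kept with NULLs on the t2 side.
- t1[2] dept_id=8, bucket=KW → no match; kept with NULLs on the t2 side.
- t1[3] dept_id=2, bucket=BQ → no match; kept with NULLs on the t2 side.
- t1[4] dept_id=2, bucket=FL → no match; kept with NULLs on the t2 side.
- t1[5] dept_id=8, bucket=FL → no match; kept with NULLs on the t2 side.
- t1[6] dept_id=1, bucket=BQ → 1 match(es) in t2 → 1 row(s).
After projecting and ordering:
t1.emp_name | t2.bucket | t1.dept_id | t1.salary
Carol | NULL | 2 | 65
Dave | NULL | 8 | 50
Eve | NULL | 2 | 40
Yara | NULL | 8 | 50
Zane | NULL | 3 | 90
NULL | BQ | 1 | 45
NULL | NULL | 8 | 50

(Carol, NULL, 2, 65); (Dave, NULL, 8, 50); (Eve, NULL, 2, 40); (Yara, NULL, 8, 50); (Zane, NULL, 3, 90); (NULL, BQ, 1, 45); (NULL, NULL, 8, 50)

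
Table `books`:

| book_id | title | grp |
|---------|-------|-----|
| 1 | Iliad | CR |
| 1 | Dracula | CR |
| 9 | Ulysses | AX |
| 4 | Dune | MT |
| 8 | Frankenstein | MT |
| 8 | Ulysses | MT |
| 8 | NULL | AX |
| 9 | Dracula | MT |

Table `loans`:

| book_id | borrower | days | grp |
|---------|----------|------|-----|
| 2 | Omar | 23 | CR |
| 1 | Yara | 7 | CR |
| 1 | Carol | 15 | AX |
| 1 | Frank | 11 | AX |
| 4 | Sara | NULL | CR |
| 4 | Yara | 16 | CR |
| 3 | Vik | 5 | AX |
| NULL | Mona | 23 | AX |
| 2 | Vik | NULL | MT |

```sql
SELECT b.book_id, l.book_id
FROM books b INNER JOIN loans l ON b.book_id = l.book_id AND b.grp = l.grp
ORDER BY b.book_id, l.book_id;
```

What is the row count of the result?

2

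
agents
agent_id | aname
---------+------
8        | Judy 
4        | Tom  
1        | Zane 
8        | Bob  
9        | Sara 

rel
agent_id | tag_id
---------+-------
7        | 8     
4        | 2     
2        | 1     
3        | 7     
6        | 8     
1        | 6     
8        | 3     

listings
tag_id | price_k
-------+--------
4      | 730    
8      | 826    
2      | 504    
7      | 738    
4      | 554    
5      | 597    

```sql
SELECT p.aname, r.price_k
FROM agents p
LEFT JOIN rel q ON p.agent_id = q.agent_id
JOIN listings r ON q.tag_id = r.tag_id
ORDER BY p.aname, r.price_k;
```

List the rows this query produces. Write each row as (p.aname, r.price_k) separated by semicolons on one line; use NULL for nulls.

(Tom, 504)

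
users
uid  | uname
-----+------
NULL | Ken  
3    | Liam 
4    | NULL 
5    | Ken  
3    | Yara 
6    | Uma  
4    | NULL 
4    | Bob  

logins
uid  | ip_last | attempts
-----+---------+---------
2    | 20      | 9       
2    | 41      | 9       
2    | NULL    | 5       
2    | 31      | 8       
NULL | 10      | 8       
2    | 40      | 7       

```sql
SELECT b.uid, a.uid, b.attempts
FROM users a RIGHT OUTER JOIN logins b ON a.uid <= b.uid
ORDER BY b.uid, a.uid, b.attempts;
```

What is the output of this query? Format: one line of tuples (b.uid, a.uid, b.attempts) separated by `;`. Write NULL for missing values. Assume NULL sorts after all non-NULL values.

(2, NULL, 5); (2, NULL, 7); (2, NULL, 8); (2, NULL, 9); (2, NULL, 9); (NULL, NULL, 8)

RIGHT JOIN keeps every row from `logins`; unmatched rows get NULL for `users`'s columns.
Matching on a.uid <= b.uid. A NULL in a compared column never satisfies the condition.
- a[0] uid=NULL → no match.
- a[1] uid=3 → no match.
- a[2] uid=4 → no match.
- a[3] uid=5 → no match.
- a[4] uid=3 → no match.
- a[5] uid=6 → no match.
- a[6] uid=4 → no match.
- a[7] uid=4 → no match.
- plus 6 unmatched b row(s), each kept with NULL a columns.
After projecting and ordering:
b.uid | a.uid | b.attempts
2 | NULL | 5
2 | NULL | 7
2 | NULL | 8
2 | NULL | 9
2 | NULL | 9
NULL | NULL | 8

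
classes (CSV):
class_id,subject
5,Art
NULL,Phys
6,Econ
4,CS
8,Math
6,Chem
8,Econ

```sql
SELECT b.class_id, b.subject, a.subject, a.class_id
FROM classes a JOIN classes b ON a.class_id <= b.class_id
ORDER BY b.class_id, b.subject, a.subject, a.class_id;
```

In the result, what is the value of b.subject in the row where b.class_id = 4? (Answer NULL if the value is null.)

CS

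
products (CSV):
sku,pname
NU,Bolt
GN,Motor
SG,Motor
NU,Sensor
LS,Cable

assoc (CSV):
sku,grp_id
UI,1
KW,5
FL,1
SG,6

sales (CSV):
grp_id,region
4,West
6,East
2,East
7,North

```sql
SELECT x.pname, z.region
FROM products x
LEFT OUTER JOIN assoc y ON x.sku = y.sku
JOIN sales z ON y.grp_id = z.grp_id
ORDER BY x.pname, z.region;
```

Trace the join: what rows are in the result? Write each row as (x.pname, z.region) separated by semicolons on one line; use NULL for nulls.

(Motor, East)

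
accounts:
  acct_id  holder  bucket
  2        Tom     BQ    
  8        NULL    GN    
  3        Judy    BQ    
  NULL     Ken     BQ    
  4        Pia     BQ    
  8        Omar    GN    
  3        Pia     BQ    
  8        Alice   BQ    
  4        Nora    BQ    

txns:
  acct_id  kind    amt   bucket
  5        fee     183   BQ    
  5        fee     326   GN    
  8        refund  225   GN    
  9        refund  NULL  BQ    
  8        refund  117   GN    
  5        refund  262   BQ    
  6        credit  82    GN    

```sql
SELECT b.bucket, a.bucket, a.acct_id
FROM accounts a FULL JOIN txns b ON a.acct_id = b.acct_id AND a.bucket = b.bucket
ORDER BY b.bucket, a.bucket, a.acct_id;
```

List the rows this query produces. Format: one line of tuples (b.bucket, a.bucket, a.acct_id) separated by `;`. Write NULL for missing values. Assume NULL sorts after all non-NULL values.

(BQ, NULL, NULL); (BQ, NULL, NULL); (BQ, NULL, NULL); (GN, GN, 8); (GN, GN, 8); (GN, GN, 8); (GN, GN, 8); (GN, NULL, NULL); (GN, NULL, NULL); (NULL, BQ, 2); (NULL, BQ, 3); (NULL, BQ, 3); (NULL, BQ, 4); (NULL, BQ, 4); (NULL, BQ, 8); (NULL, BQ, NULL)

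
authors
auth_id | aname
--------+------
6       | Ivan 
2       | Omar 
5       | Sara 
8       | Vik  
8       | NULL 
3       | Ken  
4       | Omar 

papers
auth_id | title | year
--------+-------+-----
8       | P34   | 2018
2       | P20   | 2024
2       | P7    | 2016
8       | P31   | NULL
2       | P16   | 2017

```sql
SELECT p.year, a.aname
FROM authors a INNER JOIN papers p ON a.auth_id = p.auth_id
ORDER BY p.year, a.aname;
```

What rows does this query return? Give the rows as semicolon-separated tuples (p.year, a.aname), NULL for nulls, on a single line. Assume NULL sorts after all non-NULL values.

(2016, Omar); (2017, Omar); (2018, Vik); (2018, NULL); (2024, Omar); (NULL, Vik); (NULL, NULL)

INNER JOIN keeps only pairs where the ON condition holds.
Matching on a.auth_id = p.auth_id.
Matched pairs: 7.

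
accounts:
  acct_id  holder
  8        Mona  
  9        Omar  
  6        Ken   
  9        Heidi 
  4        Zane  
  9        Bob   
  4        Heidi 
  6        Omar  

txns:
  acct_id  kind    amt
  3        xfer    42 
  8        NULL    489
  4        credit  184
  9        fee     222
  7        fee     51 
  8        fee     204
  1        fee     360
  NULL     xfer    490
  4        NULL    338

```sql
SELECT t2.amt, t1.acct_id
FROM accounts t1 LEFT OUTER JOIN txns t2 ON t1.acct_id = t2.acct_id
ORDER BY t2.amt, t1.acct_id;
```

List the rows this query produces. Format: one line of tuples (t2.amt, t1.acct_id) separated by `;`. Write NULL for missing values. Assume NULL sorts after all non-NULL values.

(184, 4); (184, 4); (204, 8); (222, 9); (222, 9); (222, 9); (338, 4); (338, 4); (489, 8); (NULL, 6); (NULL, 6)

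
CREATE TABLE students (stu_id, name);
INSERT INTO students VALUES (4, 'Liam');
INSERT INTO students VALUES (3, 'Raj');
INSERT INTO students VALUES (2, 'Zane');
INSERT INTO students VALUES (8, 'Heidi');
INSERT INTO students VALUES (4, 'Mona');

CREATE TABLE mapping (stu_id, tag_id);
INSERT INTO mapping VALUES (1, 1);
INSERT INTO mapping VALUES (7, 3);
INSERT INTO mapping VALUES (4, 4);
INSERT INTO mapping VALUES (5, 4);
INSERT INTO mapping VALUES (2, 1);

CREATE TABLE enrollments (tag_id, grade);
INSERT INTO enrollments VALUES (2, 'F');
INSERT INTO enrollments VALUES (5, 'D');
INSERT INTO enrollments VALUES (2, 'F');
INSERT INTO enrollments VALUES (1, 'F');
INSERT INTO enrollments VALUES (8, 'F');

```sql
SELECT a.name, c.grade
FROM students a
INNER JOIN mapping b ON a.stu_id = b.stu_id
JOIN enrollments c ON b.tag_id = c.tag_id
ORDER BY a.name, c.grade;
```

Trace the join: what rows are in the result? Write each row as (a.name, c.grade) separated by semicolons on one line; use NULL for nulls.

(Zane, F)

Evaluate left to right. First `students a INNER JOIN mapping b` on stu_id: 3 row(s).
Then INNER JOIN `enrollments c` on tag_id: keep only rows whose b.tag_id appears in c.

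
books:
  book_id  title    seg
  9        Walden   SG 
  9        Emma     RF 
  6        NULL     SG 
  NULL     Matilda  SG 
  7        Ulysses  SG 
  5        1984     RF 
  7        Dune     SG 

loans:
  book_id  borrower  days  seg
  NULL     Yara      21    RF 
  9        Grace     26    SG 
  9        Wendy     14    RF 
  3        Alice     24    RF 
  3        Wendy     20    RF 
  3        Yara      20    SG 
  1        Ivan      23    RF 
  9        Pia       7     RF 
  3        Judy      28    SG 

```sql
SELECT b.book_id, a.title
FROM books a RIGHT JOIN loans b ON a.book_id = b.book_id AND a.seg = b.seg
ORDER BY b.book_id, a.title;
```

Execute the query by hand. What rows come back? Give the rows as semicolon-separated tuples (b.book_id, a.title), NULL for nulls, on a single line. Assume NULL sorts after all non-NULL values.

(1, NULL); (3, NULL); (3, NULL); (3, NULL); (3, NULL); (9, Emma); (9, Emma); (9, Walden); (NULL, NULL)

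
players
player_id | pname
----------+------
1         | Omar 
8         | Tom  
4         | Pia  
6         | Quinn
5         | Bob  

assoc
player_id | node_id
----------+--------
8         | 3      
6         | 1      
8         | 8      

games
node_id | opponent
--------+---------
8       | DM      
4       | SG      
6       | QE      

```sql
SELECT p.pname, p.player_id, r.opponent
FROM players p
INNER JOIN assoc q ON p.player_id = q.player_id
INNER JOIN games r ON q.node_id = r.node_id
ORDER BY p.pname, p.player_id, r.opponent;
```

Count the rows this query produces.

1

Step 1 — p INNER JOIN q on player_id → 3 row(s).
Then INNER JOIN `games r` on node_id: keep only rows whose q.node_id appears in r.
Result: 1 row(s).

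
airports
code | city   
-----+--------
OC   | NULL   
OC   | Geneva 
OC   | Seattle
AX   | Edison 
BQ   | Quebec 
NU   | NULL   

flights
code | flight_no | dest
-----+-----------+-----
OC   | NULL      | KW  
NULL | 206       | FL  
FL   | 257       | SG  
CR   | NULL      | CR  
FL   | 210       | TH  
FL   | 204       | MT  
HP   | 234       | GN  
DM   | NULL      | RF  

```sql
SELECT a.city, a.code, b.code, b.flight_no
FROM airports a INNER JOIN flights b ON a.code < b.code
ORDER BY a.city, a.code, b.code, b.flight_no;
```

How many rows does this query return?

INNER JOIN keeps only pairs where the ON condition holds.
Matching on a.code < b.code. A NULL in a compared column never satisfies the condition.
- a (code=OC) has no partner → excluded.
- a (code=OC) has no partner → excluded.
- a (code=OC) has no partner → excluded.
- a (code=AX) pairs with 7 row(s) of b.
- a (code=BQ) pairs with 7 row(s) of b.
- a (code=NU) pairs with 1 row(s) of b.
Total: 15 rows.

15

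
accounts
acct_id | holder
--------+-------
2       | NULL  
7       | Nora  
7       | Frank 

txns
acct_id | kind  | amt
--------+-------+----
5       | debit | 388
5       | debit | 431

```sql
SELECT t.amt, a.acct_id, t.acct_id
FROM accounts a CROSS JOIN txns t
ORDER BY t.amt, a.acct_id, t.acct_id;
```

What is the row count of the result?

6

CROSS JOIN pairs every row of `accounts` with every row of `txns`: 3 × 2 = 6 rows.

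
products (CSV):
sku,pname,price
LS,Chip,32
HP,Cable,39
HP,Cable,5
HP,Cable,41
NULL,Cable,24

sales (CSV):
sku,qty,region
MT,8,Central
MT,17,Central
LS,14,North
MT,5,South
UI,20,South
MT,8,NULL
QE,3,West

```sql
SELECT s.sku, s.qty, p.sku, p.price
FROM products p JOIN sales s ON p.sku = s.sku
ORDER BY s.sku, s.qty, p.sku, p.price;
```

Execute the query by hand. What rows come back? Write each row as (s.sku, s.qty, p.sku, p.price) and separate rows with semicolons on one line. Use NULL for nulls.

(LS, 14, LS, 32)

INNER JOIN keeps only pairs where the ON condition holds.
Matching on p.sku = s.sku. A NULL in a compared column never satisfies the condition.
Matched pairs: 1.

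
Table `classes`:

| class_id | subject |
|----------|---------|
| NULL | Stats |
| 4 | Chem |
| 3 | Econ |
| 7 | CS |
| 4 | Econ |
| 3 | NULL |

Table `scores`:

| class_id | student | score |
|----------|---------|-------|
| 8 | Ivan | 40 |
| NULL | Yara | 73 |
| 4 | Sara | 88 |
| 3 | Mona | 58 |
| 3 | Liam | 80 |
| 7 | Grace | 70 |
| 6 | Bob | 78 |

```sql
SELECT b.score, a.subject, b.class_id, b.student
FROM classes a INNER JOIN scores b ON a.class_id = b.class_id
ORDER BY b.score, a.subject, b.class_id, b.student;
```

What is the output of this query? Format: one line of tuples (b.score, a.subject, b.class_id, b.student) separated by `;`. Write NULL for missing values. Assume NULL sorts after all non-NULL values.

(58, Econ, 3, Mona); (58, NULL, 3, Mona); (70, CS, 7, Grace); (80, Econ, 3, Liam); (80, NULL, 3, Liam); (88, Chem, 4, Sara); (88, Econ, 4, Sara)

INNER JOIN keeps only pairs where the ON condition holds.
Matching on a.class_id = b.class_id. A NULL in a compared column never satisfies the condition.
Matched pairs: 7.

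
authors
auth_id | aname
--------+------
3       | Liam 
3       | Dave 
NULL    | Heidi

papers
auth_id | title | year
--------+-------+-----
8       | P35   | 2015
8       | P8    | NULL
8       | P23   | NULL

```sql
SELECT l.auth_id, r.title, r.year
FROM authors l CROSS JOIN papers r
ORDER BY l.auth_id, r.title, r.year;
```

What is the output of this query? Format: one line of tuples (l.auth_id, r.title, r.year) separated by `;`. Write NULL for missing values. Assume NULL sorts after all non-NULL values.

(3, P23, NULL); (3, P23, NULL); (3, P35, 2015); (3, P35, 2015); (3, P8, NULL); (3, P8, NULL); (NULL, P23, NULL); (NULL, P35, 2015); (NULL, P8, NULL)

CROSS JOIN pairs every row of `authors` with every row of `papers`: 3 × 3 = 9 rows.
After projecting and ordering:
l.auth_id | r.title | r.year
3 | P23 | NULL
3 | P23 | NULL
3 | P35 | 2015
3 | P35 | 2015
3 | P8 | NULL
3 | P8 | NULL
NULL | P23 | NULL
NULL | P35 | 2015
NULL | P8 | NULL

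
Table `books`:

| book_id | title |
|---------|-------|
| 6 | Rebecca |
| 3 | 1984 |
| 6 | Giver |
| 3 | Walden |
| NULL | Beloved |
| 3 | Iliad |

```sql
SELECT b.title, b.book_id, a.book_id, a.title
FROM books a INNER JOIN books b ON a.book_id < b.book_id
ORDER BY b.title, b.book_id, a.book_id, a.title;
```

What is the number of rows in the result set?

INNER JOIN keeps only pairs where the ON condition holds.
Matching on a.book_id < b.book_id. A NULL in a compared column never satisfies the condition.
- book_id=6: no matching b row, dropped.
- book_id=3: 2 matching b row(s), so 2 row(s) emitted.
- book_id=6: no matching b row, dropped.
- book_id=3: 2 matching b row(s), so 2 row(s) emitted.
- book_id=NULL: no matching b row, dropped.
- book_id=3: 2 matching b row(s), so 2 row(s) emitted.
Total: 6 rows.

6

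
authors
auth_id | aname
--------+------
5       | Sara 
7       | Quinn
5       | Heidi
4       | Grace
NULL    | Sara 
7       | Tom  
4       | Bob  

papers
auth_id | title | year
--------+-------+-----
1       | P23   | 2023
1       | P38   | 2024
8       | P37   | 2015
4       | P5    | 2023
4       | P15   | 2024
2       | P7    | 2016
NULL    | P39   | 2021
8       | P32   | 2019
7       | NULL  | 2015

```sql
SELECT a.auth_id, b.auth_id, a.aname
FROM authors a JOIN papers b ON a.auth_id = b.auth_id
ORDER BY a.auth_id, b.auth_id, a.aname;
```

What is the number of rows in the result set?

6

INNER JOIN keeps only pairs where the ON condition holds.
Matching on a.auth_id = b.auth_id. A NULL in a compared column never satisfies the condition.
Matched pairs: 6.
Total: 6 rows.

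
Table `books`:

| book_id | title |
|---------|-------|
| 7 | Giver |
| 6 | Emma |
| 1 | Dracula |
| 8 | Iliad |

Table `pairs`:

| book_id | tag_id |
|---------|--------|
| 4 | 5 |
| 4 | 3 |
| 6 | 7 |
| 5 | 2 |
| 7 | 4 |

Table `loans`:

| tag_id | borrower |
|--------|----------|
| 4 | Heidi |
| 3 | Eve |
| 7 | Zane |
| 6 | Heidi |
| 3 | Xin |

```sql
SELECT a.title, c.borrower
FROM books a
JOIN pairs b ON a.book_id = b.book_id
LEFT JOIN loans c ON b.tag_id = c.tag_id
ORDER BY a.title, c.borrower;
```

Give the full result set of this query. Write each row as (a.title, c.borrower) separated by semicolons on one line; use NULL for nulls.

Step 1 — a INNER JOIN b on book_id → 2 row(s).
Then LEFT JOIN `loans c` on tag_id: each of those 2 rows is kept; rows whose b.tag_id has no match in c get NULL for c's columns.

(Emma, Zane); (Giver, Heidi)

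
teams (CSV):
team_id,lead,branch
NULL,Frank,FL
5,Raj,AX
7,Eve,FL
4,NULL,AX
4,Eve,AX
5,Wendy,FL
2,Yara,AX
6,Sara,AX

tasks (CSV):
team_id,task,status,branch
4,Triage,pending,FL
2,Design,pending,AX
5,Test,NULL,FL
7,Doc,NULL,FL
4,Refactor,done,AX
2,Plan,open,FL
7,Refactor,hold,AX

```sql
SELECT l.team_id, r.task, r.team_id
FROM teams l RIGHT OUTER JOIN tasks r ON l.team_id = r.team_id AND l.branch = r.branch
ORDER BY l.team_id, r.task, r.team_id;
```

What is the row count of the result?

8

RIGHT JOIN keeps every row from `tasks`; unmatched rows get NULL for `teams`'s columns.
Matching on l.team_id = r.team_id AND l.branch = r.branch. A NULL in a compared column never satisfies the condition.
- l[0] team_id=NULL, branch=FL → no match.
- l[1] team_id=5, branch=AX → no match.
- l[2] team_id=7, branch=FL → 1 match(es) in r → 1 row(s).
- l[3] team_id=4, branch=AX → 1 match(es) in r → 1 row(s).
- l[4] team_id=4, branch=AX → 1 match(es) in r → 1 row(s).
- l[5] team_id=5, branch=FL → 1 match(es) in r → 1 row(s).
- l[6] team_id=2, branch=AX → 1 match(es) in r → 1 row(s).
- l[7] team_id=6, branch=AX → no match.
- 3 r row(s) had no l match → kept, l columns NULL.
Total: 5 matched + 3 padded = 8 rows.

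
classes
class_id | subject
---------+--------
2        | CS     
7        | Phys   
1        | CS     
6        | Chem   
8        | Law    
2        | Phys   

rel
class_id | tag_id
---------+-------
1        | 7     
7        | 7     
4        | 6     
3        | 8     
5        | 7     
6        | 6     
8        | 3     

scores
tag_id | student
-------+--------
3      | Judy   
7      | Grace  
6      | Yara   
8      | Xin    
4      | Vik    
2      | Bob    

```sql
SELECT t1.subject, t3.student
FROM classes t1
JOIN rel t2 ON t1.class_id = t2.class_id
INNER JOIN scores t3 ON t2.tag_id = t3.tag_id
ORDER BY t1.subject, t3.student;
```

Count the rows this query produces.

4

Joins associate left-to-right: classes INNER JOIN rel on class_id gives 4 intermediate row(s).
Then INNER JOIN `scores t3` on tag_id: keep only rows whose t2.tag_id appears in t3.
Result: 4 row(s).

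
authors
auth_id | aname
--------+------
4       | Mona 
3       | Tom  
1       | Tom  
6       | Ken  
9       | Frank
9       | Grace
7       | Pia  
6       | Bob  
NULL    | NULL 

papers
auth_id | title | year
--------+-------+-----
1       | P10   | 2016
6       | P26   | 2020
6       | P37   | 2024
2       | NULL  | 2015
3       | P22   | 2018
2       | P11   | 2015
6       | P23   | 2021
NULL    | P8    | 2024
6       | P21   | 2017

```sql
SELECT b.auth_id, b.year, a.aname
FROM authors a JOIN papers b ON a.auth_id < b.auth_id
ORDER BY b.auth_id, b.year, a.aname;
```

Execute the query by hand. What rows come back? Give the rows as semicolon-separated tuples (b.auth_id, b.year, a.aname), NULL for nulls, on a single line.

(2, 2015, Tom); (2, 2015, Tom); (3, 2018, Tom); (6, 2017, Mona); (6, 2017, Tom); (6, 2017, Tom); (6, 2020, Mona); (6, 2020, Tom); (6, 2020, Tom); (6, 2021, Mona); (6, 2021, Tom); (6, 2021, Tom); (6, 2024, Mona); (6, 2024, Tom); (6, 2024, Tom)

INNER JOIN keeps only pairs where the ON condition holds.
Matching on a.auth_id < b.auth_id. A NULL in a compared column never satisfies the condition.
- a[0] auth_id=4 → 4 match(es) in b → 4 row(s).
- a[1] auth_id=3 → 4 match(es) in b → 4 row(s).
- a[2] auth_id=1 → 7 match(es) in b → 7 row(s).
- a[3] auth_id=6 → no match; dropped.
- a[4] auth_id=9 → no match; dropped.
- a[5] auth_id=9 → no match; dropped.
- a[6] auth_id=7 → no match; dropped.
- a[7] auth_id=6 → no match; dropped.
- a[8] auth_id=NULL → no match; dropped.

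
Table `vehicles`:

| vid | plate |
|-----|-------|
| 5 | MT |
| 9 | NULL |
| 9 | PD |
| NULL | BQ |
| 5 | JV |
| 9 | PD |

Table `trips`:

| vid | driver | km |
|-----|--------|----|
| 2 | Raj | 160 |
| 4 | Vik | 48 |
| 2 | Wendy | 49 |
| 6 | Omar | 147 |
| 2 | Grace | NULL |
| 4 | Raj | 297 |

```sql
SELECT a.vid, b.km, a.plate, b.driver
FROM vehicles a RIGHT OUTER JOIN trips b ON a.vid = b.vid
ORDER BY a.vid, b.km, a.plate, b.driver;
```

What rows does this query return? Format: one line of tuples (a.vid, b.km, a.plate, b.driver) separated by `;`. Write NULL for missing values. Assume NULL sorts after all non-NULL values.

(NULL, 48, NULL, Vik); (NULL, 49, NULL, Wendy); (NULL, 147, NULL, Omar); (NULL, 160, NULL, Raj); (NULL, 297, NULL, Raj); (NULL, NULL, NULL, Grace)

RIGHT JOIN keeps every row from `trips`; unmatched rows get NULL for `vehicles`'s columns.
Matching on a.vid = b.vid. A NULL in a compared column never satisfies the condition.
- a (vid=5) has no partner in b.
- a (vid=9) has no partner in b.
- a (vid=9) has no partner in b.
- a (vid=NULL) has no partner in b.
- a (vid=5) has no partner in b.
- a (vid=9) has no partner in b.
- 6 b row(s) had no a match → kept, a columns NULL.
After projecting and ordering:
a.vid | b.km | a.plate | b.driver
NULL | 48 | NULL | Vik
NULL | 49 | NULL | Wendy
NULL | 147 | NULL | Omar
NULL | 160 | NULL | Raj
NULL | 297 | NULL | Raj
NULL | NULL | NULL | Grace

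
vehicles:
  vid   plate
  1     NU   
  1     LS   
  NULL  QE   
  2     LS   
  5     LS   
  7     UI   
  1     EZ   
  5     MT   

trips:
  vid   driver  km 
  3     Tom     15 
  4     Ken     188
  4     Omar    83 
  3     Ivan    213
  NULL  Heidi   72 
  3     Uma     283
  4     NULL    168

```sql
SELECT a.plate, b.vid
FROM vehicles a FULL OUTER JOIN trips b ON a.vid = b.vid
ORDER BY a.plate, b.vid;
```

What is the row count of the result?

15

FULL OUTER JOIN keeps every row from both sides; unmatched rows get NULL for the other side's columns.
Matching on a.vid = b.vid. A NULL in a compared column never satisfies the condition.
- vid=1: no b row matches, row kept with b columns NULL.
- vid=1: no b row matches, row kept with b columns NULL.
- vid=NULL: no b row matches, row kept with b columns NULL.
- vid=2: no b row matches, row kept with b columns NULL.
- vid=5: no b row matches, row kept with b columns NULL.
- vid=7: no b row matches, row kept with b columns NULL.
- vid=1: no b row matches, row kept with b columns NULL.
- vid=5: no b row matches, row kept with b columns NULL.
- 7 b row(s) had no a match → kept, a columns NULL.
Total: 0 matched + 15 padded = 15 rows.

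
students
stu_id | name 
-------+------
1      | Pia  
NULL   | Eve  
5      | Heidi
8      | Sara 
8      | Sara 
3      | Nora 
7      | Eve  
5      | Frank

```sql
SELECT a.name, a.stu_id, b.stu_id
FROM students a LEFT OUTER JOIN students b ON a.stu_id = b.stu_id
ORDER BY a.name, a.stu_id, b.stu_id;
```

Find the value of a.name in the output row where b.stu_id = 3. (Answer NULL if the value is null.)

Nora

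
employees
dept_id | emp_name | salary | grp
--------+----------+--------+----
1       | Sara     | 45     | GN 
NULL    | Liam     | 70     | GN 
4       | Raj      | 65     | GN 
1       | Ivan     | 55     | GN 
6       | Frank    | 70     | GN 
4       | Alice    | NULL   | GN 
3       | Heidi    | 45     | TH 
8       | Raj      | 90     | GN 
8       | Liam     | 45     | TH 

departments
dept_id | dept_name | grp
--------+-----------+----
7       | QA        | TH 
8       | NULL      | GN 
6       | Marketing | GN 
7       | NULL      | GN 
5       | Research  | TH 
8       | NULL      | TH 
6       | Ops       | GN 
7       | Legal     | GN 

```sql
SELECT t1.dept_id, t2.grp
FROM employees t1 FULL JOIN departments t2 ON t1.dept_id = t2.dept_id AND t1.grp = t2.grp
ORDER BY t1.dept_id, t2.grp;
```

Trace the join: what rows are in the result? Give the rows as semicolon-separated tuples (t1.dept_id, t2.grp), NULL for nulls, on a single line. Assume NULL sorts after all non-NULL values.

(1, NULL); (1, NULL); (3, NULL); (4, NULL); (4, NULL); (6, GN); (6, GN); (8, GN); (8, TH); (NULL, GN); (NULL, GN); (NULL, TH); (NULL, TH); (NULL, NULL)

FULL OUTER JOIN keeps every row from both sides; unmatched rows get NULL for the other side's columns.
Matching on t1.dept_id = t2.dept_id AND t1.grp = t2.grp. A NULL in a compared column never satisfies the condition.
Matched pairs: 4; unmatched t1 rows kept: 6; unmatched t2 rows kept: 4.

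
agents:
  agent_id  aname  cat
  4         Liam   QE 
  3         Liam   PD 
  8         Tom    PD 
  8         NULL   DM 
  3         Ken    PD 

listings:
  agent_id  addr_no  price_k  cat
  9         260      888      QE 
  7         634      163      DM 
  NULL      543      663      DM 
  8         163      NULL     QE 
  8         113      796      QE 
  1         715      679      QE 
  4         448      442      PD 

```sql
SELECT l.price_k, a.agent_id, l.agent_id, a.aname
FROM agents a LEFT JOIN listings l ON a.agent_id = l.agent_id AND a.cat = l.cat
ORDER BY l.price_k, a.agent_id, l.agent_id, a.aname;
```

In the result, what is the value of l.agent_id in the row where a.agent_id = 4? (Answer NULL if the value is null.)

NULL

LEFT JOIN keeps every row from `agents`; unmatched rows get NULL for `listings`'s columns.
Matching on a.agent_id = l.agent_id AND a.cat = l.cat. A NULL in a compared column never satisfies the condition.
- a[0] agent_id=4, cat=QE → no match; kept with NULLs on the l side.
- a[1] agent_id=3, cat=PD → no match; kept with NULLs on the l side.
- a[2] agent_id=8, cat=PD → no match; kept with NULLs on the l side.
- a[3] agent_id=8, cat=DM → no match; kept with NULLs on the l side.
- a[4] agent_id=3, cat=PD → no match; kept with NULLs on the l side.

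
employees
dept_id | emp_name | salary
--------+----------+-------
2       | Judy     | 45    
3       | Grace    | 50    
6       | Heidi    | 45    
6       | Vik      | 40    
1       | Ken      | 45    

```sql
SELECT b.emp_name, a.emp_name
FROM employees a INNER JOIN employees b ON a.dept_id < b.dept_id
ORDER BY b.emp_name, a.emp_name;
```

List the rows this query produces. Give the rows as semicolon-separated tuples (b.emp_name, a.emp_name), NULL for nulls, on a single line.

INNER JOIN keeps only pairs where the ON condition holds.
Matching on a.dept_id < b.dept_id.
- a row (dept_id=2): matches 3 b row(s) → 3 output row(s).
- a row (dept_id=3): matches 2 b row(s) → 2 output row(s).
- a row (dept_id=6): no match → dropped.
- a row (dept_id=6): no match → dropped.
- a row (dept_id=1): matches 4 b row(s) → 4 output row(s).
After projecting and ordering:
b.emp_name | a.emp_name
Grace | Judy
Grace | Ken
Heidi | Grace
Heidi | Judy
Heidi | Ken
Judy | Ken
Vik | Grace
Vik | Judy
Vik | Ken

(Grace, Judy); (Grace, Ken); (Heidi, Grace); (Heidi, Judy); (Heidi, Ken); (Judy, Ken); (Vik, Grace); (Vik, Judy); (Vik, Ken)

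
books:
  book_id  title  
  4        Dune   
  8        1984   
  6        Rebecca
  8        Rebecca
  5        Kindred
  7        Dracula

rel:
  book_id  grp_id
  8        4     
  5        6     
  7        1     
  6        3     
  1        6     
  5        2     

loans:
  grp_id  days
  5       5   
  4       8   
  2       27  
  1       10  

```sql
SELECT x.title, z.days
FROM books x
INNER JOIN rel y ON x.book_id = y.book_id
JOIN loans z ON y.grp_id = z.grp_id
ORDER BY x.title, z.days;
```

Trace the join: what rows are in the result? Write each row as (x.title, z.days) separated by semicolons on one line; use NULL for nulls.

Joins associate left-to-right: books INNER JOIN rel on book_id gives 6 intermediate row(s).
Then INNER JOIN `loans z` on grp_id: keep only rows whose y.grp_id appears in z.

(1984, 8); (Dracula, 10); (Kindred, 27); (Rebecca, 8)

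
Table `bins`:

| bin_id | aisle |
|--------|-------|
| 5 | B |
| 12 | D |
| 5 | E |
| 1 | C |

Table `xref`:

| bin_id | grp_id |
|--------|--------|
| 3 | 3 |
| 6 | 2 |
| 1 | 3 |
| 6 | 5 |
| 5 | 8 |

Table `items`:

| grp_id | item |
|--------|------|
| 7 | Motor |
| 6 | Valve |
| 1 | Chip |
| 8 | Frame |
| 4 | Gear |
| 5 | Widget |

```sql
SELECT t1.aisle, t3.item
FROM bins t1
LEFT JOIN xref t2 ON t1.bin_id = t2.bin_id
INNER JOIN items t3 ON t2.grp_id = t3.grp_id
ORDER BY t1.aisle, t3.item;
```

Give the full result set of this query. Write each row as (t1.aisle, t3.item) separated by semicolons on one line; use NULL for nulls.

(B, Frame); (E, Frame)

Step 1 — t1 LEFT JOIN t2 on bin_id → 4 row(s).
Then INNER JOIN `items t3` on grp_id: keep only rows whose t2.grp_id appears in t3.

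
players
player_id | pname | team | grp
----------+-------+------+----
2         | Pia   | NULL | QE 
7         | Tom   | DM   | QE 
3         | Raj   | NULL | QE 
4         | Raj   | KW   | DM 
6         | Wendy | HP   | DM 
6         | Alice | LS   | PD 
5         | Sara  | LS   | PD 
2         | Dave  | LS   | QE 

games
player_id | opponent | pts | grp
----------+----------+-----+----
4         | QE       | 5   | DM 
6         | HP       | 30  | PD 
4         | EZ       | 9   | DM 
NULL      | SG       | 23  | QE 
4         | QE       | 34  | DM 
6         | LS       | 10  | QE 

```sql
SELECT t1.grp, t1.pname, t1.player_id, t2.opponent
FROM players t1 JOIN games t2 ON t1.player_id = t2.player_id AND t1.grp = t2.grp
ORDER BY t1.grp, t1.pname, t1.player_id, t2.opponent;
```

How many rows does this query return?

4

INNER JOIN keeps only pairs where the ON condition holds.
Matching on t1.player_id = t2.player_id AND t1.grp = t2.grp. A NULL in a compared column never satisfies the condition.
Matched pairs: 4.
Total: 4 rows.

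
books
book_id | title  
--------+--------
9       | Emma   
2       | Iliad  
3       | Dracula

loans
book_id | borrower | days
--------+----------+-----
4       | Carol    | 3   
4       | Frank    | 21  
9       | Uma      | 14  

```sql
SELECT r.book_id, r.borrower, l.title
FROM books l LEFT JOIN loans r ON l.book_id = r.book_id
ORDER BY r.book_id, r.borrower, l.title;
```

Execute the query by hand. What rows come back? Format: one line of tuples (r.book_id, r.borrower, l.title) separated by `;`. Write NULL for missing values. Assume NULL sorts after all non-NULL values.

(9, Uma, Emma); (NULL, NULL, Dracula); (NULL, NULL, Iliad)

LEFT JOIN keeps every row from `books`; unmatched rows get NULL for `loans`'s columns.
Matching on l.book_id = r.book_id.
- book_id=9: 1 matching r row(s), so 1 row(s) emitted.
- book_id=2: no r row matches, row kept with r columns NULL.
- book_id=3: no r row matches, row kept with r columns NULL.
After projecting and ordering:
r.book_id | r.borrower | l.title
9 | Uma | Emma
NULL | NULL | Dracula
NULL | NULL | Iliad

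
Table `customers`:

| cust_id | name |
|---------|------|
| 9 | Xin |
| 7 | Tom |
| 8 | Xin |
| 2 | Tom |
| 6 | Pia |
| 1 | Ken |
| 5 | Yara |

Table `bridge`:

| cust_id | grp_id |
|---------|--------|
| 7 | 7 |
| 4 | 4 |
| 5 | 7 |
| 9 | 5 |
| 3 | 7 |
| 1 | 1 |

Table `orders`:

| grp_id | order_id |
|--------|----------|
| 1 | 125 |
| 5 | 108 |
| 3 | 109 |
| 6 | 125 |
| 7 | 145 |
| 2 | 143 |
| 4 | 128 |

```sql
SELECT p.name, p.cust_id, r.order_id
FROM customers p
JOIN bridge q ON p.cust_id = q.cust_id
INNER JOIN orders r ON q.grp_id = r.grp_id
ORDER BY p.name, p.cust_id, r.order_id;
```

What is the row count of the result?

Step 1 — p INNER JOIN q on cust_id → 4 row(s).
Then INNER JOIN `orders r` on grp_id: keep only rows whose q.grp_id appears in r.
Result: 4 row(s).

4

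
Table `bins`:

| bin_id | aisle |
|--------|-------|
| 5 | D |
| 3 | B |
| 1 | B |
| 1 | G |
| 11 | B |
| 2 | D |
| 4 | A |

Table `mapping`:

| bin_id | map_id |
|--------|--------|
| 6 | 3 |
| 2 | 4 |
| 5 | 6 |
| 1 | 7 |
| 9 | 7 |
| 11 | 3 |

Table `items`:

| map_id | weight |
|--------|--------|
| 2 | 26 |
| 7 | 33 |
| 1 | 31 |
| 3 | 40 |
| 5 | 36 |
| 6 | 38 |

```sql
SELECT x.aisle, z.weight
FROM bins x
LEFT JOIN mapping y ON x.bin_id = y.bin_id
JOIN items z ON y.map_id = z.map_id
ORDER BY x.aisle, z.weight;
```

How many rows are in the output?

4

Joins associate left-to-right: bins LEFT JOIN mapping on bin_id gives 7 intermediate row(s).
Then INNER JOIN `items z` on map_id: keep only rows whose y.map_id appears in z.
Result: 4 row(s).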